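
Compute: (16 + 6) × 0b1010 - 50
Convert 0b1010 (binary) → 8 + 2 = 10 (decimal)
Expression in decimal: (16 + 6) × 10 - 50
Parentheses first: 16 + 6 = 22
Multiply: 22 × 10 = 220
Subtract: 220 - 50 = 170
170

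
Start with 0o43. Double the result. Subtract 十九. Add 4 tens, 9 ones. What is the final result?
Convert 0o43 (octal) → 4×8 + 3 = 35 (decimal)
Start: 35
35 × 2 = 70
Convert 十九 (Chinese numeral) → 1×10 + 9 = 19 (decimal)
70 - 19 = 51
Convert 4 tens, 9 ones (place-value notation) → 4×10 + 9 = 49 (decimal)
51 + 49 = 100
100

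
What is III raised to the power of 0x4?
Convert III (Roman numeral) → 1 + 1 + 1 = 3 (decimal)
Convert 0x4 (hexadecimal) → 4 (decimal)
Compute 3 ^ 4 = 81
81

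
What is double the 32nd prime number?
The 32nd prime number = 131
Compute 131 × 2 = 262
262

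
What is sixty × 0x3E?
Convert sixty (English words) → 60 (decimal)
Convert 0x3E (hexadecimal) → 3×16 + 14 = 62 (decimal)
Compute 60 × 62 = 3720
3720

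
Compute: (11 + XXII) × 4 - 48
Convert XXII (Roman numeral) → 10 + 10 + 1 + 1 = 22 (decimal)
Expression in decimal: (11 + 22) × 4 - 48
Parentheses first: 11 + 22 = 33
Multiply: 33 × 4 = 132
Subtract: 132 - 48 = 84
84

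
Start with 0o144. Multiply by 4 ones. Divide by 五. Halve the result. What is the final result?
Convert 0o144 (octal) → 1×64 + 4×8 + 4 = 100 (decimal)
Start: 100
Convert 4 ones (place-value notation) → 4 (decimal)
100 × 4 = 400
Convert 五 (Chinese numeral) → 5 (decimal)
400 ÷ 5 = 80
80 ÷ 2 = 40
40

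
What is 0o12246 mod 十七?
Convert 0o12246 (octal) → 1×4096 + 2×512 + 2×64 + 4×8 + 6 = 5286 (decimal)
Convert 十七 (Chinese numeral) → 1×10 + 7 = 17 (decimal)
Compute 5286 mod 17 = 16
16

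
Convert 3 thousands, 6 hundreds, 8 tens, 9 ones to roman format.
Convert 3 thousands, 6 hundreds, 8 tens, 9 ones (place-value notation) → 3×1000 + 6×100 + 8×10 + 9 = 3689 (decimal)
Convert 3689 (decimal) → 3689 = 1000 + 1000 + 1000 + 500 + 100 + 50 + 10 + 10 + 10 + 9 → MMMDCLXXXIX (Roman numeral)
MMMDCLXXXIX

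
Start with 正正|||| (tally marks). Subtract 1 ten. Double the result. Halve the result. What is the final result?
Convert 正正|||| (tally marks) → 5 + 5 + 4 = 14 (decimal)
Start: 14
Convert 1 ten (place-value notation) → 1×10 = 10 (decimal)
14 - 10 = 4
4 × 2 = 8
8 ÷ 2 = 4
4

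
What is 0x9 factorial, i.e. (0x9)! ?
Convert 0x9 (hexadecimal) → 9 (decimal)
Compute 9! = 362880
362880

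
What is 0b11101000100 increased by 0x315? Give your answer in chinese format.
Convert 0b11101000100 (binary) → 1024 + 512 + 256 + 64 + 4 = 1860 (decimal)
Convert 0x315 (hexadecimal) → 3×256 + 1×16 + 5 = 789 (decimal)
Compute 1860 + 789 = 2649
Convert 2649 (decimal) → 2649 = 2×1000 + 6×100 + 4×10 + 9 → 二千六百四十九 (Chinese numeral)
二千六百四十九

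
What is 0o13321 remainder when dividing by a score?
Convert 0o13321 (octal) → 1×4096 + 3×512 + 3×64 + 2×8 + 1 = 5841 (decimal)
Convert a score (colloquial) → 20 (decimal)
Compute 5841 mod 20 = 1
1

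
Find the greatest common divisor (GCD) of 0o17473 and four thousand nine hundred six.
Convert 0o17473 (octal) → 1×4096 + 7×512 + 4×64 + 7×8 + 3 = 7995 (decimal)
Convert four thousand nine hundred six (English words) → 4×1000 + 9×100 + 6 = 4906 (decimal)
Compute gcd(7995, 4906) = 1
1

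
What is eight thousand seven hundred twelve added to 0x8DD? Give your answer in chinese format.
Convert eight thousand seven hundred twelve (English words) → 8×1000 + 7×100 + 12 = 8712 (decimal)
Convert 0x8DD (hexadecimal) → 8×256 + 13×16 + 13 = 2269 (decimal)
Compute 8712 + 2269 = 10981
Convert 10981 (decimal) → 10981 = 1×10000 + 9×100 + 8×10 + 1 → 一万零九百八十一 (Chinese numeral)
一万零九百八十一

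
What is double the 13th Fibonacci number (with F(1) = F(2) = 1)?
The 13th Fibonacci number (with F(1) = F(2) = 1): 1, 1, 2, 3, 5, 8, 13, 21, 34, 55, 89, 144, 233 → 233
Compute 233 × 2 = 466
466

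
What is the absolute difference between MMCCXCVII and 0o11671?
Convert MMCCXCVII (Roman numeral) → 1000 + 1000 + 100 + 100 + 90 + 5 + 1 + 1 = 2297 (decimal)
Convert 0o11671 (octal) → 1×4096 + 1×512 + 6×64 + 7×8 + 1 = 5049 (decimal)
Compute |2297 - 5049| = 2752
2752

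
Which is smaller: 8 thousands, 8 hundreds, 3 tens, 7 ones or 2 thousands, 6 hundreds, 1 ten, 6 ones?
Convert 8 thousands, 8 hundreds, 3 tens, 7 ones (place-value notation) → 8×1000 + 8×100 + 3×10 + 7 = 8837 (decimal)
Convert 2 thousands, 6 hundreds, 1 ten, 6 ones (place-value notation) → 2×1000 + 6×100 + 1×10 + 6 = 2616 (decimal)
Compare 8837 vs 2616: smaller = 2616
2616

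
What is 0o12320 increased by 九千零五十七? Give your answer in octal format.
Convert 0o12320 (octal) → 1×4096 + 2×512 + 3×64 + 2×8 = 5328 (decimal)
Convert 九千零五十七 (Chinese numeral) → 9×1000 + 5×10 + 7 = 9057 (decimal)
Compute 5328 + 9057 = 14385
Convert 14385 (decimal) → 14385 = 3×4096 + 4×512 + 6×8 + 1 → 0o34061 (octal)
0o34061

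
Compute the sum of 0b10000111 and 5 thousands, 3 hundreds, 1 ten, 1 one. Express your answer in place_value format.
Convert 0b10000111 (binary) → 128 + 4 + 2 + 1 = 135 (decimal)
Convert 5 thousands, 3 hundreds, 1 ten, 1 one (place-value notation) → 5×1000 + 3×100 + 1×10 + 1 = 5311 (decimal)
Compute 135 + 5311 = 5446
Convert 5446 (decimal) → 5446 = 5×1000 + 4×100 + 4×10 + 6 → 5 thousands, 4 hundreds, 4 tens, 6 ones (place-value notation)
5 thousands, 4 hundreds, 4 tens, 6 ones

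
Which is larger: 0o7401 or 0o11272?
Convert 0o7401 (octal) → 7×512 + 4×64 + 1 = 3841 (decimal)
Convert 0o11272 (octal) → 1×4096 + 1×512 + 2×64 + 7×8 + 2 = 4794 (decimal)
Compare 3841 vs 4794: larger = 4794
4794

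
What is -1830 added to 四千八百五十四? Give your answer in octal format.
Convert 四千八百五十四 (Chinese numeral) → 4×1000 + 8×100 + 5×10 + 4 = 4854 (decimal)
Compute -1830 + 4854 = 3024
Convert 3024 (decimal) → 3024 = 5×512 + 7×64 + 2×8 → 0o5720 (octal)
0o5720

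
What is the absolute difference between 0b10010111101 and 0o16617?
Convert 0b10010111101 (binary) → 1024 + 128 + 32 + 16 + 8 + 4 + 1 = 1213 (decimal)
Convert 0o16617 (octal) → 1×4096 + 6×512 + 6×64 + 1×8 + 7 = 7567 (decimal)
Compute |1213 - 7567| = 6354
6354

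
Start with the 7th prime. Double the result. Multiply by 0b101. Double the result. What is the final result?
Convert the 7th prime (prime index) → 17 (decimal)
Start: 17
17 × 2 = 34
Convert 0b101 (binary) → 4 + 1 = 5 (decimal)
34 × 5 = 170
170 × 2 = 340
340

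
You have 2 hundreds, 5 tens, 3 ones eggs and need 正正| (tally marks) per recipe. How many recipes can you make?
Convert 2 hundreds, 5 tens, 3 ones (place-value notation) → 2×100 + 5×10 + 3 = 253 (decimal)
Convert 正正| (tally marks) → 5 + 5 + 1 = 11 (decimal)
Compute 253 ÷ 11 = 23
23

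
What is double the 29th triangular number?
The 29th triangular number = 29×30/2 = 435
Compute 435 × 2 = 870
870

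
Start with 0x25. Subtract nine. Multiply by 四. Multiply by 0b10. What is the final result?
Convert 0x25 (hexadecimal) → 2×16 + 5 = 37 (decimal)
Start: 37
Convert nine (English words) → 9 (decimal)
37 - 9 = 28
Convert 四 (Chinese numeral) → 4 (decimal)
28 × 4 = 112
Convert 0b10 (binary) → 2 (decimal)
112 × 2 = 224
224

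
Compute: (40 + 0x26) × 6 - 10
Convert 0x26 (hexadecimal) → 2×16 + 6 = 38 (decimal)
Expression in decimal: (40 + 38) × 6 - 10
Parentheses first: 40 + 38 = 78
Multiply: 78 × 6 = 468
Subtract: 468 - 10 = 458
458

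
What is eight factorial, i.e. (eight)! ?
Convert eight (English words) → 8 (decimal)
Compute 8! = 40320
40320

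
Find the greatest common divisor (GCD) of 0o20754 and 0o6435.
Convert 0o20754 (octal) → 2×4096 + 7×64 + 5×8 + 4 = 8684 (decimal)
Convert 0o6435 (octal) → 6×512 + 4×64 + 3×8 + 5 = 3357 (decimal)
Compute gcd(8684, 3357) = 1
1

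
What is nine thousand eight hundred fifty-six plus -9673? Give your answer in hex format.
Convert nine thousand eight hundred fifty-six (English words) → 9×1000 + 8×100 + 56 = 9856 (decimal)
Compute 9856 + -9673 = 183
Convert 183 (decimal) → 183 = 11×16 + 7 → 0xB7 (hexadecimal)
0xB7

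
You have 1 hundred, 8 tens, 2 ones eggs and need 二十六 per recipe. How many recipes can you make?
Convert 1 hundred, 8 tens, 2 ones (place-value notation) → 1×100 + 8×10 + 2 = 182 (decimal)
Convert 二十六 (Chinese numeral) → 2×10 + 6 = 26 (decimal)
Compute 182 ÷ 26 = 7
7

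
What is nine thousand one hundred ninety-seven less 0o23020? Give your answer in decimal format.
Convert nine thousand one hundred ninety-seven (English words) → 9×1000 + 1×100 + 97 = 9197 (decimal)
Convert 0o23020 (octal) → 2×4096 + 3×512 + 2×8 = 9744 (decimal)
Compute 9197 - 9744 = -547
-547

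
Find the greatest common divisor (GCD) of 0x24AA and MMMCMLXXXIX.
Convert 0x24AA (hexadecimal) → 2×4096 + 4×256 + 10×16 + 10 = 9386 (decimal)
Convert MMMCMLXXXIX (Roman numeral) → 1000 + 1000 + 1000 + 900 + 50 + 10 + 10 + 10 + 9 = 3989 (decimal)
Compute gcd(9386, 3989) = 1
1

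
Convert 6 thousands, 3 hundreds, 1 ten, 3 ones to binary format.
Convert 6 thousands, 3 hundreds, 1 ten, 3 ones (place-value notation) → 6×1000 + 3×100 + 1×10 + 3 = 6313 (decimal)
Convert 6313 (decimal) → 6313 = 4096 + 2048 + 128 + 32 + 8 + 1 → 0b1100010101001 (binary)
0b1100010101001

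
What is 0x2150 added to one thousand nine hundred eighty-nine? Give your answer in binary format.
Convert 0x2150 (hexadecimal) → 2×4096 + 1×256 + 5×16 = 8528 (decimal)
Convert one thousand nine hundred eighty-nine (English words) → 1×1000 + 9×100 + 89 = 1989 (decimal)
Compute 8528 + 1989 = 10517
Convert 10517 (decimal) → 10517 = 8192 + 2048 + 256 + 16 + 4 + 1 → 0b10100100010101 (binary)
0b10100100010101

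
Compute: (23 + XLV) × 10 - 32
Convert XLV (Roman numeral) → 40 + 5 = 45 (decimal)
Expression in decimal: (23 + 45) × 10 - 32
Parentheses first: 23 + 45 = 68
Multiply: 68 × 10 = 680
Subtract: 680 - 32 = 648
648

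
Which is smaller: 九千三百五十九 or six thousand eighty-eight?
Convert 九千三百五十九 (Chinese numeral) → 9×1000 + 3×100 + 5×10 + 9 = 9359 (decimal)
Convert six thousand eighty-eight (English words) → 6×1000 + 88 = 6088 (decimal)
Compare 9359 vs 6088: smaller = 6088
6088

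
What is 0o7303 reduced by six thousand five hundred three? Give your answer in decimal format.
Convert 0o7303 (octal) → 7×512 + 3×64 + 3 = 3779 (decimal)
Convert six thousand five hundred three (English words) → 6×1000 + 5×100 + 3 = 6503 (decimal)
Compute 3779 - 6503 = -2724
-2724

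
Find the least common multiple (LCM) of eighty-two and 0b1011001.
Convert eighty-two (English words) → 82 (decimal)
Convert 0b1011001 (binary) → 64 + 16 + 8 + 1 = 89 (decimal)
Compute lcm(82, 89) = 7298
7298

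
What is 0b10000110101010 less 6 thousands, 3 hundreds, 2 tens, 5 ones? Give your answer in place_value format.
Convert 0b10000110101010 (binary) → 8192 + 256 + 128 + 32 + 8 + 2 = 8618 (decimal)
Convert 6 thousands, 3 hundreds, 2 tens, 5 ones (place-value notation) → 6×1000 + 3×100 + 2×10 + 5 = 6325 (decimal)
Compute 8618 - 6325 = 2293
Convert 2293 (decimal) → 2293 = 2×1000 + 2×100 + 9×10 + 3 → 2 thousands, 2 hundreds, 9 tens, 3 ones (place-value notation)
2 thousands, 2 hundreds, 9 tens, 3 ones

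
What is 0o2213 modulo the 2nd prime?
Convert 0o2213 (octal) → 2×512 + 2×64 + 1×8 + 3 = 1163 (decimal)
Convert the 2nd prime (prime index) → 3 (decimal)
Compute 1163 mod 3 = 2
2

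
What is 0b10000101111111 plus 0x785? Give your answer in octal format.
Convert 0b10000101111111 (binary) → 8192 + 256 + 64 + 32 + 16 + 8 + 4 + 2 + 1 = 8575 (decimal)
Convert 0x785 (hexadecimal) → 7×256 + 8×16 + 5 = 1925 (decimal)
Compute 8575 + 1925 = 10500
Convert 10500 (decimal) → 10500 = 2×4096 + 4×512 + 4×64 + 4 → 0o24404 (octal)
0o24404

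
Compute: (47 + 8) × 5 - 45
Parentheses first: 47 + 8 = 55
Multiply: 55 × 5 = 275
Subtract: 275 - 45 = 230
230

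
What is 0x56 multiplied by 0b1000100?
Convert 0x56 (hexadecimal) → 5×16 + 6 = 86 (decimal)
Convert 0b1000100 (binary) → 64 + 4 = 68 (decimal)
Compute 86 × 68 = 5848
5848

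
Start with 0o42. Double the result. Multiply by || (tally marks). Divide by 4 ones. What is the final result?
Convert 0o42 (octal) → 4×8 + 2 = 34 (decimal)
Start: 34
34 × 2 = 68
Convert || (tally marks) → 2 (decimal)
68 × 2 = 136
Convert 4 ones (place-value notation) → 4 (decimal)
136 ÷ 4 = 34
34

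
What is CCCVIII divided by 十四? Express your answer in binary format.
Convert CCCVIII (Roman numeral) → 100 + 100 + 100 + 5 + 1 + 1 + 1 = 308 (decimal)
Convert 十四 (Chinese numeral) → 1×10 + 4 = 14 (decimal)
Compute 308 ÷ 14 = 22
Convert 22 (decimal) → 22 = 16 + 4 + 2 → 0b10110 (binary)
0b10110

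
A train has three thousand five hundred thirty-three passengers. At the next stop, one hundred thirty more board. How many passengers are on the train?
Convert three thousand five hundred thirty-three (English words) → 3×1000 + 5×100 + 33 = 3533 (decimal)
Convert one hundred thirty (English words) → 1×100 + 30 = 130 (decimal)
Compute 3533 + 130 = 3663
3663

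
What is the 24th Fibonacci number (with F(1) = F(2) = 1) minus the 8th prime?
The 24th Fibonacci number (with F(1) = F(2) = 1) = 46368
Convert the 8th prime (prime index) → 19 (decimal)
Compute 46368 - 19 = 46349
46349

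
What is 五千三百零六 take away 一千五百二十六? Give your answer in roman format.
Convert 五千三百零六 (Chinese numeral) → 5×1000 + 3×100 + 6 = 5306 (decimal)
Convert 一千五百二十六 (Chinese numeral) → 1×1000 + 5×100 + 2×10 + 6 = 1526 (decimal)
Compute 5306 - 1526 = 3780
Convert 3780 (decimal) → 3780 = 1000 + 1000 + 1000 + 500 + 100 + 100 + 50 + 10 + 10 + 10 → MMMDCCLXXX (Roman numeral)
MMMDCCLXXX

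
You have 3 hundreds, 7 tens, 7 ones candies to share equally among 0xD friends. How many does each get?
Convert 3 hundreds, 7 tens, 7 ones (place-value notation) → 3×100 + 7×10 + 7 = 377 (decimal)
Convert 0xD (hexadecimal) → 13 (decimal)
Compute 377 ÷ 13 = 29
29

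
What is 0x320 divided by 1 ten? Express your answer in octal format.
Convert 0x320 (hexadecimal) → 3×256 + 2×16 = 800 (decimal)
Convert 1 ten (place-value notation) → 1×10 = 10 (decimal)
Compute 800 ÷ 10 = 80
Convert 80 (decimal) → 80 = 1×64 + 2×8 → 0o120 (octal)
0o120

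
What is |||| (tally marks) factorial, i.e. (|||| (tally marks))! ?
Convert |||| (tally marks) → 4 (decimal)
Compute 4! = 24
24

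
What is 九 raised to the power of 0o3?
Convert 九 (Chinese numeral) → 9 (decimal)
Convert 0o3 (octal) → 3 (decimal)
Compute 9 ^ 3 = 729
729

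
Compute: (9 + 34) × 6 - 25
Parentheses first: 9 + 34 = 43
Multiply: 43 × 6 = 258
Subtract: 258 - 25 = 233
233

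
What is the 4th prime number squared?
The 4th prime number = 7
Compute 7² = 7 × 7 = 49
49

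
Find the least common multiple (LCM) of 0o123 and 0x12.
Convert 0o123 (octal) → 1×64 + 2×8 + 3 = 83 (decimal)
Convert 0x12 (hexadecimal) → 1×16 + 2 = 18 (decimal)
Compute lcm(83, 18) = 1494
1494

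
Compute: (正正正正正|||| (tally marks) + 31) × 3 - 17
Convert 正正正正正|||| (tally marks) → 5 + 5 + 5 + 5 + 5 + 4 = 29 (decimal)
Expression in decimal: (29 + 31) × 3 - 17
Parentheses first: 29 + 31 = 60
Multiply: 60 × 3 = 180
Subtract: 180 - 17 = 163
163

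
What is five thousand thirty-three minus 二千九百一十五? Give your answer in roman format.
Convert five thousand thirty-three (English words) → 5×1000 + 33 = 5033 (decimal)
Convert 二千九百一十五 (Chinese numeral) → 2×1000 + 9×100 + 1×10 + 5 = 2915 (decimal)
Compute 5033 - 2915 = 2118
Convert 2118 (decimal) → 2118 = 1000 + 1000 + 100 + 10 + 5 + 1 + 1 + 1 → MMCXVIII (Roman numeral)
MMCXVIII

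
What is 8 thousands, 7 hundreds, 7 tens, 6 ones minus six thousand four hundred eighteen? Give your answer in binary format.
Convert 8 thousands, 7 hundreds, 7 tens, 6 ones (place-value notation) → 8×1000 + 7×100 + 7×10 + 6 = 8776 (decimal)
Convert six thousand four hundred eighteen (English words) → 6×1000 + 4×100 + 18 = 6418 (decimal)
Compute 8776 - 6418 = 2358
Convert 2358 (decimal) → 2358 = 2048 + 256 + 32 + 16 + 4 + 2 → 0b100100110110 (binary)
0b100100110110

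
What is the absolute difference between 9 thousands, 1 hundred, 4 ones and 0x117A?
Convert 9 thousands, 1 hundred, 4 ones (place-value notation) → 9×1000 + 1×100 + 4 = 9104 (decimal)
Convert 0x117A (hexadecimal) → 1×4096 + 1×256 + 7×16 + 10 = 4474 (decimal)
Compute |9104 - 4474| = 4630
4630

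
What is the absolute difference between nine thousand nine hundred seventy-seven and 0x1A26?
Convert nine thousand nine hundred seventy-seven (English words) → 9×1000 + 9×100 + 77 = 9977 (decimal)
Convert 0x1A26 (hexadecimal) → 1×4096 + 10×256 + 2×16 + 6 = 6694 (decimal)
Compute |9977 - 6694| = 3283
3283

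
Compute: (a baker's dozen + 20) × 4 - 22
Convert a baker's dozen (colloquial) → 13 (decimal)
Expression in decimal: (13 + 20) × 4 - 22
Parentheses first: 13 + 20 = 33
Multiply: 33 × 4 = 132
Subtract: 132 - 22 = 110
110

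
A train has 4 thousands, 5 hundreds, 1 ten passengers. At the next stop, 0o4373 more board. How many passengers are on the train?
Convert 4 thousands, 5 hundreds, 1 ten (place-value notation) → 4×1000 + 5×100 + 1×10 = 4510 (decimal)
Convert 0o4373 (octal) → 4×512 + 3×64 + 7×8 + 3 = 2299 (decimal)
Compute 4510 + 2299 = 6809
6809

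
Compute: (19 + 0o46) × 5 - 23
Convert 0o46 (octal) → 4×8 + 6 = 38 (decimal)
Expression in decimal: (19 + 38) × 5 - 23
Parentheses first: 19 + 38 = 57
Multiply: 57 × 5 = 285
Subtract: 285 - 23 = 262
262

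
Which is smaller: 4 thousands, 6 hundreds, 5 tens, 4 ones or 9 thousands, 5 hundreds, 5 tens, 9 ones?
Convert 4 thousands, 6 hundreds, 5 tens, 4 ones (place-value notation) → 4×1000 + 6×100 + 5×10 + 4 = 4654 (decimal)
Convert 9 thousands, 5 hundreds, 5 tens, 9 ones (place-value notation) → 9×1000 + 5×100 + 5×10 + 9 = 9559 (decimal)
Compare 4654 vs 9559: smaller = 4654
4654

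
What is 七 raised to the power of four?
Convert 七 (Chinese numeral) → 7 (decimal)
Convert four (English words) → 4 (decimal)
Compute 7 ^ 4 = 2401
2401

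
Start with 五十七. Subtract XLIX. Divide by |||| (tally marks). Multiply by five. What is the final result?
Convert 五十七 (Chinese numeral) → 5×10 + 7 = 57 (decimal)
Start: 57
Convert XLIX (Roman numeral) → 40 + 9 = 49 (decimal)
57 - 49 = 8
Convert |||| (tally marks) → 4 (decimal)
8 ÷ 4 = 2
Convert five (English words) → 5 (decimal)
2 × 5 = 10
10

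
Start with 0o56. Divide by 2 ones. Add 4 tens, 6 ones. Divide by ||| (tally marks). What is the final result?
Convert 0o56 (octal) → 5×8 + 6 = 46 (decimal)
Start: 46
Convert 2 ones (place-value notation) → 2 (decimal)
46 ÷ 2 = 23
Convert 4 tens, 6 ones (place-value notation) → 4×10 + 6 = 46 (decimal)
23 + 46 = 69
Convert ||| (tally marks) → 3 (decimal)
69 ÷ 3 = 23
23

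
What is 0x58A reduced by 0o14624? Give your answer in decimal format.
Convert 0x58A (hexadecimal) → 5×256 + 8×16 + 10 = 1418 (decimal)
Convert 0o14624 (octal) → 1×4096 + 4×512 + 6×64 + 2×8 + 4 = 6548 (decimal)
Compute 1418 - 6548 = -5130
-5130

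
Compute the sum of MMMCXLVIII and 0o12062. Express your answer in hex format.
Convert MMMCXLVIII (Roman numeral) → 1000 + 1000 + 1000 + 100 + 40 + 5 + 1 + 1 + 1 = 3148 (decimal)
Convert 0o12062 (octal) → 1×4096 + 2×512 + 6×8 + 2 = 5170 (decimal)
Compute 3148 + 5170 = 8318
Convert 8318 (decimal) → 8318 = 2×4096 + 7×16 + 14 → 0x207E (hexadecimal)
0x207E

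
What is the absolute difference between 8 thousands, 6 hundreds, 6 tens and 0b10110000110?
Convert 8 thousands, 6 hundreds, 6 tens (place-value notation) → 8×1000 + 6×100 + 6×10 = 8660 (decimal)
Convert 0b10110000110 (binary) → 1024 + 256 + 128 + 4 + 2 = 1414 (decimal)
Compute |8660 - 1414| = 7246
7246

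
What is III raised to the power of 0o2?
Convert III (Roman numeral) → 1 + 1 + 1 = 3 (decimal)
Convert 0o2 (octal) → 2 (decimal)
Compute 3 ^ 2 = 9
9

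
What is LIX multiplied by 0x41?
Convert LIX (Roman numeral) → 50 + 9 = 59 (decimal)
Convert 0x41 (hexadecimal) → 4×16 + 1 = 65 (decimal)
Compute 59 × 65 = 3835
3835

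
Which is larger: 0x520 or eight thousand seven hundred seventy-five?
Convert 0x520 (hexadecimal) → 5×256 + 2×16 = 1312 (decimal)
Convert eight thousand seven hundred seventy-five (English words) → 8×1000 + 7×100 + 75 = 8775 (decimal)
Compare 1312 vs 8775: larger = 8775
8775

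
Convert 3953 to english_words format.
Convert 3953 (decimal) → 3953 = 3×1000 + 9×100 + 53 → three thousand nine hundred fifty-three (English words)
three thousand nine hundred fifty-three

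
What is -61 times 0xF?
Convert 0xF (hexadecimal) → 15 (decimal)
Compute -61 × 15 = -915
-915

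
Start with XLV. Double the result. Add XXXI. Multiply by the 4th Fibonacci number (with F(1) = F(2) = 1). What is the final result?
Convert XLV (Roman numeral) → 40 + 5 = 45 (decimal)
Start: 45
45 × 2 = 90
Convert XXXI (Roman numeral) → 10 + 10 + 10 + 1 = 31 (decimal)
90 + 31 = 121
Convert the 4th Fibonacci number (with F(1) = F(2) = 1) (Fibonacci index) → 1, 1, 2, 3 → 3 (decimal)
121 × 3 = 363
363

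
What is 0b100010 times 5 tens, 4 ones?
Convert 0b100010 (binary) → 32 + 2 = 34 (decimal)
Convert 5 tens, 4 ones (place-value notation) → 5×10 + 4 = 54 (decimal)
Compute 34 × 54 = 1836
1836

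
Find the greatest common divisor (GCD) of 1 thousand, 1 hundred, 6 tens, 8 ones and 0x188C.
Convert 1 thousand, 1 hundred, 6 tens, 8 ones (place-value notation) → 1×1000 + 1×100 + 6×10 + 8 = 1168 (decimal)
Convert 0x188C (hexadecimal) → 1×4096 + 8×256 + 8×16 + 12 = 6284 (decimal)
Compute gcd(1168, 6284) = 4
4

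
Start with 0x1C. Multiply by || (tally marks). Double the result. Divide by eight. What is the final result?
Convert 0x1C (hexadecimal) → 1×16 + 12 = 28 (decimal)
Start: 28
Convert || (tally marks) → 2 (decimal)
28 × 2 = 56
56 × 2 = 112
Convert eight (English words) → 8 (decimal)
112 ÷ 8 = 14
14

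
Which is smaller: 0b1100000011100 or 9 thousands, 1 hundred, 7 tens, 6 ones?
Convert 0b1100000011100 (binary) → 4096 + 2048 + 16 + 8 + 4 = 6172 (decimal)
Convert 9 thousands, 1 hundred, 7 tens, 6 ones (place-value notation) → 9×1000 + 1×100 + 7×10 + 6 = 9176 (decimal)
Compare 6172 vs 9176: smaller = 6172
6172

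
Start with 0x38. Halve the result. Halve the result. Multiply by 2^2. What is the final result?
Convert 0x38 (hexadecimal) → 3×16 + 8 = 56 (decimal)
Start: 56
56 ÷ 2 = 28
28 ÷ 2 = 14
Convert 2^2 (power) → 4 (decimal)
14 × 4 = 56
56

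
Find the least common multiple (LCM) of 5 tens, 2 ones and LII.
Convert 5 tens, 2 ones (place-value notation) → 5×10 + 2 = 52 (decimal)
Convert LII (Roman numeral) → 50 + 1 + 1 = 52 (decimal)
Compute lcm(52, 52) = 52
52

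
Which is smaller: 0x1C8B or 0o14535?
Convert 0x1C8B (hexadecimal) → 1×4096 + 12×256 + 8×16 + 11 = 7307 (decimal)
Convert 0o14535 (octal) → 1×4096 + 4×512 + 5×64 + 3×8 + 5 = 6493 (decimal)
Compare 7307 vs 6493: smaller = 6493
6493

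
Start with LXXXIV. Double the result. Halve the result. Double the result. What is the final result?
Convert LXXXIV (Roman numeral) → 50 + 10 + 10 + 10 + 4 = 84 (decimal)
Start: 84
84 × 2 = 168
168 ÷ 2 = 84
84 × 2 = 168
168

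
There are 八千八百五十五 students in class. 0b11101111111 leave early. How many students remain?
Convert 八千八百五十五 (Chinese numeral) → 8×1000 + 8×100 + 5×10 + 5 = 8855 (decimal)
Convert 0b11101111111 (binary) → 1024 + 512 + 256 + 64 + 32 + 16 + 8 + 4 + 2 + 1 = 1919 (decimal)
Compute 8855 - 1919 = 6936
6936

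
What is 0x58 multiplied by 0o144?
Convert 0x58 (hexadecimal) → 5×16 + 8 = 88 (decimal)
Convert 0o144 (octal) → 1×64 + 4×8 + 4 = 100 (decimal)
Compute 88 × 100 = 8800
8800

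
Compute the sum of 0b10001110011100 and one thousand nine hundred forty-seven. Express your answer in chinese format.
Convert 0b10001110011100 (binary) → 8192 + 512 + 256 + 128 + 16 + 8 + 4 = 9116 (decimal)
Convert one thousand nine hundred forty-seven (English words) → 1×1000 + 9×100 + 47 = 1947 (decimal)
Compute 9116 + 1947 = 11063
Convert 11063 (decimal) → 11063 = 1×10000 + 1×1000 + 6×10 + 3 → 一万一千零六十三 (Chinese numeral)
一万一千零六十三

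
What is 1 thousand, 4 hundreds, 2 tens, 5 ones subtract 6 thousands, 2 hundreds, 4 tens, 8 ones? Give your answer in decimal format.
Convert 1 thousand, 4 hundreds, 2 tens, 5 ones (place-value notation) → 1×1000 + 4×100 + 2×10 + 5 = 1425 (decimal)
Convert 6 thousands, 2 hundreds, 4 tens, 8 ones (place-value notation) → 6×1000 + 2×100 + 4×10 + 8 = 6248 (decimal)
Compute 1425 - 6248 = -4823
-4823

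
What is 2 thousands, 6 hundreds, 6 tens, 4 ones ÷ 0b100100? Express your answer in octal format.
Convert 2 thousands, 6 hundreds, 6 tens, 4 ones (place-value notation) → 2×1000 + 6×100 + 6×10 + 4 = 2664 (decimal)
Convert 0b100100 (binary) → 32 + 4 = 36 (decimal)
Compute 2664 ÷ 36 = 74
Convert 74 (decimal) → 74 = 1×64 + 1×8 + 2 → 0o112 (octal)
0o112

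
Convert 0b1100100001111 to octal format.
Convert 0b1100100001111 (binary) → 4096 + 2048 + 256 + 8 + 4 + 2 + 1 = 6415 (decimal)
Convert 6415 (decimal) → 6415 = 1×4096 + 4×512 + 4×64 + 1×8 + 7 → 0o14417 (octal)
0o14417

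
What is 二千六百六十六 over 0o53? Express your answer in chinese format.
Convert 二千六百六十六 (Chinese numeral) → 2×1000 + 6×100 + 6×10 + 6 = 2666 (decimal)
Convert 0o53 (octal) → 5×8 + 3 = 43 (decimal)
Compute 2666 ÷ 43 = 62
Convert 62 (decimal) → 62 = 6×10 + 2 → 六十二 (Chinese numeral)
六十二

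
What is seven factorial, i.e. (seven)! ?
Convert seven (English words) → 7 (decimal)
Compute 7! = 5040
5040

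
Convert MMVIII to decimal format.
Convert MMVIII (Roman numeral) → 1000 + 1000 + 5 + 1 + 1 + 1 = 2008 (decimal)
2008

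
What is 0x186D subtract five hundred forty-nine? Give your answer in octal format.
Convert 0x186D (hexadecimal) → 1×4096 + 8×256 + 6×16 + 13 = 6253 (decimal)
Convert five hundred forty-nine (English words) → 5×100 + 49 = 549 (decimal)
Compute 6253 - 549 = 5704
Convert 5704 (decimal) → 5704 = 1×4096 + 3×512 + 1×64 + 1×8 → 0o13110 (octal)
0o13110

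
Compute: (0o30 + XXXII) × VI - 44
Convert 0o30 (octal) → 3×8 = 24 (decimal)
Convert XXXII (Roman numeral) → 10 + 10 + 10 + 1 + 1 = 32 (decimal)
Convert VI (Roman numeral) → 5 + 1 = 6 (decimal)
Expression in decimal: (24 + 32) × 6 - 44
Parentheses first: 24 + 32 = 56
Multiply: 56 × 6 = 336
Subtract: 336 - 44 = 292
292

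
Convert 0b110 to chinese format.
Convert 0b110 (binary) → 4 + 2 = 6 (decimal)
Convert 6 (decimal) → 六 (Chinese numeral)
六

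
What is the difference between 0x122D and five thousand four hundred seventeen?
Convert 0x122D (hexadecimal) → 1×4096 + 2×256 + 2×16 + 13 = 4653 (decimal)
Convert five thousand four hundred seventeen (English words) → 5×1000 + 4×100 + 17 = 5417 (decimal)
Difference: |4653 - 5417| = 764
764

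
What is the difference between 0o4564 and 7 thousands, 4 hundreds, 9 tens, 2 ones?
Convert 0o4564 (octal) → 4×512 + 5×64 + 6×8 + 4 = 2420 (decimal)
Convert 7 thousands, 4 hundreds, 9 tens, 2 ones (place-value notation) → 7×1000 + 4×100 + 9×10 + 2 = 7492 (decimal)
Difference: |2420 - 7492| = 5072
5072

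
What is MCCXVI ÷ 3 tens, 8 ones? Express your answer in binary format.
Convert MCCXVI (Roman numeral) → 1000 + 100 + 100 + 10 + 5 + 1 = 1216 (decimal)
Convert 3 tens, 8 ones (place-value notation) → 3×10 + 8 = 38 (decimal)
Compute 1216 ÷ 38 = 32
Convert 32 (decimal) → 0b100000 (binary)
0b100000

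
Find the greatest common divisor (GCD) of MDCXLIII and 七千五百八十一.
Convert MDCXLIII (Roman numeral) → 1000 + 500 + 100 + 40 + 1 + 1 + 1 = 1643 (decimal)
Convert 七千五百八十一 (Chinese numeral) → 7×1000 + 5×100 + 8×10 + 1 = 7581 (decimal)
Compute gcd(1643, 7581) = 1
1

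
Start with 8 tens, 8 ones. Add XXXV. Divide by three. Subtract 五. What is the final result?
Convert 8 tens, 8 ones (place-value notation) → 8×10 + 8 = 88 (decimal)
Start: 88
Convert XXXV (Roman numeral) → 10 + 10 + 10 + 5 = 35 (decimal)
88 + 35 = 123
Convert three (English words) → 3 (decimal)
123 ÷ 3 = 41
Convert 五 (Chinese numeral) → 5 (decimal)
41 - 5 = 36
36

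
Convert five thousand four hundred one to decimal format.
Convert five thousand four hundred one (English words) → 5×1000 + 4×100 + 1 = 5401 (decimal)
5401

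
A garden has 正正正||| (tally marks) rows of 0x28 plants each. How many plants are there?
Convert 0x28 (hexadecimal) → 2×16 + 8 = 40 (decimal)
Convert 正正正||| (tally marks) → 5 + 5 + 5 + 3 = 18 (decimal)
Compute 40 × 18 = 720
720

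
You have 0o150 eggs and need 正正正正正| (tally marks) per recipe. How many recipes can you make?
Convert 0o150 (octal) → 1×64 + 5×8 = 104 (decimal)
Convert 正正正正正| (tally marks) → 5 + 5 + 5 + 5 + 5 + 1 = 26 (decimal)
Compute 104 ÷ 26 = 4
4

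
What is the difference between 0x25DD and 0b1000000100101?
Convert 0x25DD (hexadecimal) → 2×4096 + 5×256 + 13×16 + 13 = 9693 (decimal)
Convert 0b1000000100101 (binary) → 4096 + 32 + 4 + 1 = 4133 (decimal)
Difference: |9693 - 4133| = 5560
5560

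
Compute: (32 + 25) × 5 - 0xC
Convert 0xC (hexadecimal) → 12 (decimal)
Expression in decimal: (32 + 25) × 5 - 12
Parentheses first: 32 + 25 = 57
Multiply: 57 × 5 = 285
Subtract: 285 - 12 = 273
273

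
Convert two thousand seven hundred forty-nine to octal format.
Convert two thousand seven hundred forty-nine (English words) → 2×1000 + 7×100 + 49 = 2749 (decimal)
Convert 2749 (decimal) → 2749 = 5×512 + 2×64 + 7×8 + 5 → 0o5275 (octal)
0o5275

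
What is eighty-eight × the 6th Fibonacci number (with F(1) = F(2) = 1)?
Convert eighty-eight (English words) → 88 (decimal)
Convert the 6th Fibonacci number (with F(1) = F(2) = 1) (Fibonacci index) → 1, 1, 2, 3, 5, 8 → 8 (decimal)
Compute 88 × 8 = 704
704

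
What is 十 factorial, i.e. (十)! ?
Convert 十 (Chinese numeral) → 1×10 = 10 (decimal)
Compute 10! = 3628800
3628800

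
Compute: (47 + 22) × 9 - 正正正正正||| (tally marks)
Convert 正正正正正||| (tally marks) → 5 + 5 + 5 + 5 + 5 + 3 = 28 (decimal)
Expression in decimal: (47 + 22) × 9 - 28
Parentheses first: 47 + 22 = 69
Multiply: 69 × 9 = 621
Subtract: 621 - 28 = 593
593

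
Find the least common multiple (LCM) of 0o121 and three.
Convert 0o121 (octal) → 1×64 + 2×8 + 1 = 81 (decimal)
Convert three (English words) → 3 (decimal)
Compute lcm(81, 3) = 81
81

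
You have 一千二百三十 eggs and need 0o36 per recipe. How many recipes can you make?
Convert 一千二百三十 (Chinese numeral) → 1×1000 + 2×100 + 3×10 = 1230 (decimal)
Convert 0o36 (octal) → 3×8 + 6 = 30 (decimal)
Compute 1230 ÷ 30 = 41
41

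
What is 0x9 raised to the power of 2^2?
Convert 0x9 (hexadecimal) → 9 (decimal)
Convert 2^2 (power) → 4 (decimal)
Compute 9 ^ 4 = 6561
6561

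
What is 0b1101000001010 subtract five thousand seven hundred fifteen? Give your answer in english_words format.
Convert 0b1101000001010 (binary) → 4096 + 2048 + 512 + 8 + 2 = 6666 (decimal)
Convert five thousand seven hundred fifteen (English words) → 5×1000 + 7×100 + 15 = 5715 (decimal)
Compute 6666 - 5715 = 951
Convert 951 (decimal) → 951 = 9×100 + 51 → nine hundred fifty-one (English words)
nine hundred fifty-one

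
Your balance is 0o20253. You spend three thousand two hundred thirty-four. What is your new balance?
Convert 0o20253 (octal) → 2×4096 + 2×64 + 5×8 + 3 = 8363 (decimal)
Convert three thousand two hundred thirty-four (English words) → 3×1000 + 2×100 + 34 = 3234 (decimal)
Compute 8363 - 3234 = 5129
5129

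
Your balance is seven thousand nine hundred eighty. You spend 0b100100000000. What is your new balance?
Convert seven thousand nine hundred eighty (English words) → 7×1000 + 9×100 + 80 = 7980 (decimal)
Convert 0b100100000000 (binary) → 2048 + 256 = 2304 (decimal)
Compute 7980 - 2304 = 5676
5676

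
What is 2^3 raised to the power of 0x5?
Convert 2^3 (power) → 8 (decimal)
Convert 0x5 (hexadecimal) → 5 (decimal)
Compute 8 ^ 5 = 32768
32768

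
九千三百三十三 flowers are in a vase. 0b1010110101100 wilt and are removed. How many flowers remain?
Convert 九千三百三十三 (Chinese numeral) → 9×1000 + 3×100 + 3×10 + 3 = 9333 (decimal)
Convert 0b1010110101100 (binary) → 4096 + 1024 + 256 + 128 + 32 + 8 + 4 = 5548 (decimal)
Compute 9333 - 5548 = 3785
3785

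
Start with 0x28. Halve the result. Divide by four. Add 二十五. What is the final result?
Convert 0x28 (hexadecimal) → 2×16 + 8 = 40 (decimal)
Start: 40
40 ÷ 2 = 20
Convert four (English words) → 4 (decimal)
20 ÷ 4 = 5
Convert 二十五 (Chinese numeral) → 2×10 + 5 = 25 (decimal)
5 + 25 = 30
30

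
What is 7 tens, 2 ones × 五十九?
Convert 7 tens, 2 ones (place-value notation) → 7×10 + 2 = 72 (decimal)
Convert 五十九 (Chinese numeral) → 5×10 + 9 = 59 (decimal)
Compute 72 × 59 = 4248
4248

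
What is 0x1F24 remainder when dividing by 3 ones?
Convert 0x1F24 (hexadecimal) → 1×4096 + 15×256 + 2×16 + 4 = 7972 (decimal)
Convert 3 ones (place-value notation) → 3 (decimal)
Compute 7972 mod 3 = 1
1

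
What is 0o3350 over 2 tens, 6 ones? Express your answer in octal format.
Convert 0o3350 (octal) → 3×512 + 3×64 + 5×8 = 1768 (decimal)
Convert 2 tens, 6 ones (place-value notation) → 2×10 + 6 = 26 (decimal)
Compute 1768 ÷ 26 = 68
Convert 68 (decimal) → 68 = 1×64 + 4 → 0o104 (octal)
0o104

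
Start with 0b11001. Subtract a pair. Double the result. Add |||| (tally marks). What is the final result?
Convert 0b11001 (binary) → 16 + 8 + 1 = 25 (decimal)
Start: 25
Convert a pair (colloquial) → 2 (decimal)
25 - 2 = 23
23 × 2 = 46
Convert |||| (tally marks) → 4 (decimal)
46 + 4 = 50
50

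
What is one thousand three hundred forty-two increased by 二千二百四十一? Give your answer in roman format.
Convert one thousand three hundred forty-two (English words) → 1×1000 + 3×100 + 42 = 1342 (decimal)
Convert 二千二百四十一 (Chinese numeral) → 2×1000 + 2×100 + 4×10 + 1 = 2241 (decimal)
Compute 1342 + 2241 = 3583
Convert 3583 (decimal) → 3583 = 1000 + 1000 + 1000 + 500 + 50 + 10 + 10 + 10 + 1 + 1 + 1 → MMMDLXXXIII (Roman numeral)
MMMDLXXXIII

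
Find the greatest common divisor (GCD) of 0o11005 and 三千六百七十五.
Convert 0o11005 (octal) → 1×4096 + 1×512 + 5 = 4613 (decimal)
Convert 三千六百七十五 (Chinese numeral) → 3×1000 + 6×100 + 7×10 + 5 = 3675 (decimal)
Compute gcd(4613, 3675) = 7
7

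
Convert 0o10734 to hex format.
Convert 0o10734 (octal) → 1×4096 + 7×64 + 3×8 + 4 = 4572 (decimal)
Convert 4572 (decimal) → 4572 = 1×4096 + 1×256 + 13×16 + 12 → 0x11DC (hexadecimal)
0x11DC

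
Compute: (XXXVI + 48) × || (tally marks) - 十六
Convert XXXVI (Roman numeral) → 10 + 10 + 10 + 5 + 1 = 36 (decimal)
Convert || (tally marks) → 2 (decimal)
Convert 十六 (Chinese numeral) → 1×10 + 6 = 16 (decimal)
Expression in decimal: (36 + 48) × 2 - 16
Parentheses first: 36 + 48 = 84
Multiply: 84 × 2 = 168
Subtract: 168 - 16 = 152
152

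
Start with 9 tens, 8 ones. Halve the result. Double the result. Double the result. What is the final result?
Convert 9 tens, 8 ones (place-value notation) → 9×10 + 8 = 98 (decimal)
Start: 98
98 ÷ 2 = 49
49 × 2 = 98
98 × 2 = 196
196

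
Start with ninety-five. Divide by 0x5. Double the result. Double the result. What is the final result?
Convert ninety-five (English words) → 95 (decimal)
Start: 95
Convert 0x5 (hexadecimal) → 5 (decimal)
95 ÷ 5 = 19
19 × 2 = 38
38 × 2 = 76
76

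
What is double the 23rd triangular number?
The 23rd triangular number = 23×24/2 = 276
Compute 276 × 2 = 552
552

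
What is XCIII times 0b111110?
Convert XCIII (Roman numeral) → 90 + 1 + 1 + 1 = 93 (decimal)
Convert 0b111110 (binary) → 32 + 16 + 8 + 4 + 2 = 62 (decimal)
Compute 93 × 62 = 5766
5766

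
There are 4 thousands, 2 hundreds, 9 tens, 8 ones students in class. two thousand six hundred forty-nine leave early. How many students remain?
Convert 4 thousands, 2 hundreds, 9 tens, 8 ones (place-value notation) → 4×1000 + 2×100 + 9×10 + 8 = 4298 (decimal)
Convert two thousand six hundred forty-nine (English words) → 2×1000 + 6×100 + 49 = 2649 (decimal)
Compute 4298 - 2649 = 1649
1649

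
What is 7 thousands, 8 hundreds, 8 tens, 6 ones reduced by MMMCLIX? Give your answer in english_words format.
Convert 7 thousands, 8 hundreds, 8 tens, 6 ones (place-value notation) → 7×1000 + 8×100 + 8×10 + 6 = 7886 (decimal)
Convert MMMCLIX (Roman numeral) → 1000 + 1000 + 1000 + 100 + 50 + 9 = 3159 (decimal)
Compute 7886 - 3159 = 4727
Convert 4727 (decimal) → 4727 = 4×1000 + 7×100 + 27 → four thousand seven hundred twenty-seven (English words)
four thousand seven hundred twenty-seven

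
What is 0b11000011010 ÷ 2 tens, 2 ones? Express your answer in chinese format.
Convert 0b11000011010 (binary) → 1024 + 512 + 16 + 8 + 2 = 1562 (decimal)
Convert 2 tens, 2 ones (place-value notation) → 2×10 + 2 = 22 (decimal)
Compute 1562 ÷ 22 = 71
Convert 71 (decimal) → 71 = 7×10 + 1 → 七十一 (Chinese numeral)
七十一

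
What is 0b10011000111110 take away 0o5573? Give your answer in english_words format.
Convert 0b10011000111110 (binary) → 8192 + 1024 + 512 + 32 + 16 + 8 + 4 + 2 = 9790 (decimal)
Convert 0o5573 (octal) → 5×512 + 5×64 + 7×8 + 3 = 2939 (decimal)
Compute 9790 - 2939 = 6851
Convert 6851 (decimal) → 6851 = 6×1000 + 8×100 + 51 → six thousand eight hundred fifty-one (English words)
six thousand eight hundred fifty-one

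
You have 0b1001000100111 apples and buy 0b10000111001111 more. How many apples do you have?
Convert 0b1001000100111 (binary) → 4096 + 512 + 32 + 4 + 2 + 1 = 4647 (decimal)
Convert 0b10000111001111 (binary) → 8192 + 256 + 128 + 64 + 8 + 4 + 2 + 1 = 8655 (decimal)
Compute 4647 + 8655 = 13302
13302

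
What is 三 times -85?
Convert 三 (Chinese numeral) → 3 (decimal)
Compute 3 × -85 = -255
-255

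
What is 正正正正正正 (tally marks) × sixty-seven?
Convert 正正正正正正 (tally marks) → 5 + 5 + 5 + 5 + 5 + 5 = 30 (decimal)
Convert sixty-seven (English words) → 67 (decimal)
Compute 30 × 67 = 2010
2010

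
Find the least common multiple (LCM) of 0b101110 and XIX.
Convert 0b101110 (binary) → 32 + 8 + 4 + 2 = 46 (decimal)
Convert XIX (Roman numeral) → 10 + 9 = 19 (decimal)
Compute lcm(46, 19) = 874
874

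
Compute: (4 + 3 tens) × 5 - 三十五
Convert 3 tens (place-value notation) → 3×10 = 30 (decimal)
Convert 三十五 (Chinese numeral) → 3×10 + 5 = 35 (decimal)
Expression in decimal: (4 + 30) × 5 - 35
Parentheses first: 4 + 30 = 34
Multiply: 34 × 5 = 170
Subtract: 170 - 35 = 135
135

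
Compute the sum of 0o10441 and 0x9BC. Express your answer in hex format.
Convert 0o10441 (octal) → 1×4096 + 4×64 + 4×8 + 1 = 4385 (decimal)
Convert 0x9BC (hexadecimal) → 9×256 + 11×16 + 12 = 2492 (decimal)
Compute 4385 + 2492 = 6877
Convert 6877 (decimal) → 6877 = 1×4096 + 10×256 + 13×16 + 13 → 0x1ADD (hexadecimal)
0x1ADD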